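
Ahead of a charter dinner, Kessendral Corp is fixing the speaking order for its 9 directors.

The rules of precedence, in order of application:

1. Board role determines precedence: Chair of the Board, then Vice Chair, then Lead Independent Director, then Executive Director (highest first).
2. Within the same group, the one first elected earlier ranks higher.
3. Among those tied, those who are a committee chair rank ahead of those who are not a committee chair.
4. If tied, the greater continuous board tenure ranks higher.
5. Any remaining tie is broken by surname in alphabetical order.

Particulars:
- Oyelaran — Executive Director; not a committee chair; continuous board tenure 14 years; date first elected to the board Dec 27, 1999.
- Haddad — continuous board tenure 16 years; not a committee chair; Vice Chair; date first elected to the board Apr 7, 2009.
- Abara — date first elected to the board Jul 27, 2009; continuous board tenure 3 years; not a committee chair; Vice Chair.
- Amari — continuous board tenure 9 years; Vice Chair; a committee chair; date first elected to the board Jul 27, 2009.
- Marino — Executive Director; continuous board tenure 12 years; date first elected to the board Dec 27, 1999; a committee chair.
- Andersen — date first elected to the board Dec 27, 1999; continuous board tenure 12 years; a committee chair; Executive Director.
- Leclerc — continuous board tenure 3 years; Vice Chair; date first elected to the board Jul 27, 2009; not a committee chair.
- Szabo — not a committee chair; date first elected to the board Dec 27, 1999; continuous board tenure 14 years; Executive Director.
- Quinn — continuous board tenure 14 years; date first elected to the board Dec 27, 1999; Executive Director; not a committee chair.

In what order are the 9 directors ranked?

Haddad, Amari, Abara, Leclerc, Andersen, Marino, Oyelaran, Quinn, Szabo

By board role: Haddad, Amari, Abara and Leclerc (Vice Chair); then Andersen, Marino, Oyelaran, Quinn and Szabo (Executive Director).
Among Haddad, Amari, Abara and Leclerc, by date first elected to the board (earlier first): Haddad (Apr 7, 2009) before Amari, Abara and Leclerc (Jul 27, 2009).
Among Amari, Abara and Leclerc, a committee chair before not a committee chair: Amari (a committee chair) before Abara and Leclerc (not a committee chair).
Abara and Leclerc both have continuous board tenure 3 years, so the next rule applies.
Among Abara and Leclerc, alphabetically by surname: Abara before Leclerc.
Andersen, Marino, Oyelaran, Quinn and Szabo all have date first elected to the board Dec 27, 1999, so the next rule applies.
Among Andersen, Marino, Oyelaran, Quinn and Szabo, a committee chair before not a committee chair: Andersen and Marino (a committee chair) before Oyelaran, Quinn and Szabo (not a committee chair).
Andersen and Marino both have continuous board tenure 12 years, so the next rule applies.
Among Andersen and Marino, alphabetically by surname: Andersen before Marino.
Oyelaran, Quinn and Szabo all have continuous board tenure 14 years, so the next rule applies.
Among Oyelaran, Quinn and Szabo, alphabetically by surname: Oyelaran before Quinn before Szabo.
Full order: Haddad, Amari, Abara, Leclerc, Andersen, Marino, Oyelaran, Quinn, Szabo.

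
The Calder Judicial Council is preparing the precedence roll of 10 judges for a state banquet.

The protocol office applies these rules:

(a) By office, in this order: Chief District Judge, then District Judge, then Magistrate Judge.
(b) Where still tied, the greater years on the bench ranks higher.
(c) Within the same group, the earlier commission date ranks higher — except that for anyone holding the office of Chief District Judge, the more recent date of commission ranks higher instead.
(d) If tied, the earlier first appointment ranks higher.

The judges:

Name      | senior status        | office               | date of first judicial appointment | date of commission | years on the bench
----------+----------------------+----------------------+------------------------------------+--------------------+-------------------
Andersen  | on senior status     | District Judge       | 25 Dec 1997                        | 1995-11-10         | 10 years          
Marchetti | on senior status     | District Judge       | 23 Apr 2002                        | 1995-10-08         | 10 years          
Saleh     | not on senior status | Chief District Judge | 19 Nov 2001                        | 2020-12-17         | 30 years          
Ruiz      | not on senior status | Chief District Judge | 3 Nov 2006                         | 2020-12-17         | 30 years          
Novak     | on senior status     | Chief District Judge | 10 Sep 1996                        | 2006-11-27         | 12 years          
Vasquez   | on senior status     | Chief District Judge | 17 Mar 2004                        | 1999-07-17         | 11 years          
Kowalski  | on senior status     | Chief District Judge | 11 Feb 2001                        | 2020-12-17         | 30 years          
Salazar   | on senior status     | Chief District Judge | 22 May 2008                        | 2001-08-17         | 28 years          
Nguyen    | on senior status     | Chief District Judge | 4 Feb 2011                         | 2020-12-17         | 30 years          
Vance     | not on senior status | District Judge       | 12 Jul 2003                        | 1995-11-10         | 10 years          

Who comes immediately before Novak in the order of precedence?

By office: Kowalski, Saleh, Ruiz, Nguyen, Salazar, Novak and Vasquez (Chief District Judge); then Marchetti, Andersen and Vance (District Judge).
Among Kowalski, Saleh, Ruiz, Nguyen, Salazar, Novak and Vasquez, by years on the bench (higher first): Kowalski, Saleh, Ruiz and Nguyen (30 years) before Salazar (28 years) before Novak (12 years) before Vasquez (11 years).
Kowalski, Saleh, Ruiz and Nguyen all have date of commission 2020-12-17, so the next rule applies.
Among Kowalski, Saleh, Ruiz and Nguyen, by date of first judicial appointment (earlier first): Kowalski (11 Feb 2001) before Saleh (19 Nov 2001) before Ruiz (3 Nov 2006) before Nguyen (4 Feb 2011).
Marchetti, Andersen and Vance all have years on the bench 10 years, so the next rule applies.
Among Marchetti, Andersen and Vance, by date of commission (earlier first): Marchetti (1995-10-08) before Andersen and Vance (1995-11-10).
Among Andersen and Vance, by date of first judicial appointment (earlier first): Andersen (25 Dec 1997) before Vance (12 Jul 2003).
Order: Kowalski, Saleh, Ruiz, Nguyen, Salazar, Novak, Vasquez, Marchetti, Andersen, Vance.

Salazar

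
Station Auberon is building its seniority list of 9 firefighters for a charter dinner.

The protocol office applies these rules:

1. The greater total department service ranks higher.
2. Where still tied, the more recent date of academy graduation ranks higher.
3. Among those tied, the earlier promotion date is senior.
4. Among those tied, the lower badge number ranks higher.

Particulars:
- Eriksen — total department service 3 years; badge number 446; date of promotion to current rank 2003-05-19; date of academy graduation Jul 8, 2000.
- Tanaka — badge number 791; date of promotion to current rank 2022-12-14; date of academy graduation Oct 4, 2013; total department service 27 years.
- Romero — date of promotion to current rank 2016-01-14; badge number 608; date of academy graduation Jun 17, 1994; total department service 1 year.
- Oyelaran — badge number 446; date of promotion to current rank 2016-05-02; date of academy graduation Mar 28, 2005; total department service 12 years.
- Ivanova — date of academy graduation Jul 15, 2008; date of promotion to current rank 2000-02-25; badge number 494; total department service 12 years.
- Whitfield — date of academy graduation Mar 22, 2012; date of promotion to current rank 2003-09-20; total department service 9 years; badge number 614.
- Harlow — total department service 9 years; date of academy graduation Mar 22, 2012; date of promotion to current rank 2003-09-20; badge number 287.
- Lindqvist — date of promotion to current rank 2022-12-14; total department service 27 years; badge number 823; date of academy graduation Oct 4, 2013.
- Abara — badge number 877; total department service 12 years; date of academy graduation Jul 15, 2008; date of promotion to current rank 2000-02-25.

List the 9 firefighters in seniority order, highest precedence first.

By total department service (higher first): Tanaka and Lindqvist (both 27 years); then Ivanova, Abara and Oyelaran (each 12 years); then Harlow and Whitfield (both 9 years); then Eriksen (3 years); then Romero (1 year).
Tanaka and Lindqvist both have date of academy graduation Oct 4, 2013, so the next rule applies.
Tanaka and Lindqvist both have date of promotion to current rank 2022-12-14, so the next rule applies.
Among Tanaka and Lindqvist, by badge number (lower first): Tanaka (791) before Lindqvist (823).
Among Ivanova, Abara and Oyelaran, by date of academy graduation (later first): Ivanova and Abara (Jul 15, 2008) before Oyelaran (Mar 28, 2005).
Ivanova and Abara both have date of promotion to current rank 2000-02-25, so the next rule applies.
Among Ivanova and Abara, by badge number (lower first): Ivanova (494) before Abara (877).
Harlow and Whitfield both have date of academy graduation Mar 22, 2012, so the next rule applies.
Harlow and Whitfield both have date of promotion to current rank 2003-09-20, so the next rule applies.
Among Harlow and Whitfield, by badge number (lower first): Harlow (287) before Whitfield (614).
Full order: Tanaka, Lindqvist, Ivanova, Abara, Oyelaran, Harlow, Whitfield, Eriksen, Romero.

Tanaka, Lindqvist, Ivanova, Abara, Oyelaran, Harlow, Whitfield, Eriksen, Romero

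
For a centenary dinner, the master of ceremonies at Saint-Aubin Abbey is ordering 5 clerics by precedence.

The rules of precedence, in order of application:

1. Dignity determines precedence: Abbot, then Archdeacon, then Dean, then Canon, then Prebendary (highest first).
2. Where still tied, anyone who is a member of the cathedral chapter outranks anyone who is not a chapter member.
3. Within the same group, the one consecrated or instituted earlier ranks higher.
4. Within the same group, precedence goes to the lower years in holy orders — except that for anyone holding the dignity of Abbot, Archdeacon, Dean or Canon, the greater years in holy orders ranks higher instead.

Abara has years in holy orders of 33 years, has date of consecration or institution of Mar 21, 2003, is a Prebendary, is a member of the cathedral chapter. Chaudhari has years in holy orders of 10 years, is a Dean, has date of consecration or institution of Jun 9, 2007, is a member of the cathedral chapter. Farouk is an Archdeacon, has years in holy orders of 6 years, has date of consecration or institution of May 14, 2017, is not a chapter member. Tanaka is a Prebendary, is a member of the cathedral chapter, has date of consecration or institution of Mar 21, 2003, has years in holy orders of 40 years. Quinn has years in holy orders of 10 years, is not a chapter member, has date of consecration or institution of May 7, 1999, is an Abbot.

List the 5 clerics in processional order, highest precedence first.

Quinn, Farouk, Chaudhari, Abara, Tanaka

By dignity: Quinn (Abbot); then Farouk (Archdeacon); then Chaudhari (Dean); then Abara and Tanaka (Prebendary).
Abara and Tanaka are each a member of the cathedral chapter, so the next rule applies.
Abara and Tanaka both have date of consecration or institution Mar 21, 2003, so the next rule applies.
Among Abara and Tanaka, by years in holy orders (lower first): Abara (33 years) before Tanaka (40 years).
Full order: Quinn, Farouk, Chaudhari, Abara, Tanaka.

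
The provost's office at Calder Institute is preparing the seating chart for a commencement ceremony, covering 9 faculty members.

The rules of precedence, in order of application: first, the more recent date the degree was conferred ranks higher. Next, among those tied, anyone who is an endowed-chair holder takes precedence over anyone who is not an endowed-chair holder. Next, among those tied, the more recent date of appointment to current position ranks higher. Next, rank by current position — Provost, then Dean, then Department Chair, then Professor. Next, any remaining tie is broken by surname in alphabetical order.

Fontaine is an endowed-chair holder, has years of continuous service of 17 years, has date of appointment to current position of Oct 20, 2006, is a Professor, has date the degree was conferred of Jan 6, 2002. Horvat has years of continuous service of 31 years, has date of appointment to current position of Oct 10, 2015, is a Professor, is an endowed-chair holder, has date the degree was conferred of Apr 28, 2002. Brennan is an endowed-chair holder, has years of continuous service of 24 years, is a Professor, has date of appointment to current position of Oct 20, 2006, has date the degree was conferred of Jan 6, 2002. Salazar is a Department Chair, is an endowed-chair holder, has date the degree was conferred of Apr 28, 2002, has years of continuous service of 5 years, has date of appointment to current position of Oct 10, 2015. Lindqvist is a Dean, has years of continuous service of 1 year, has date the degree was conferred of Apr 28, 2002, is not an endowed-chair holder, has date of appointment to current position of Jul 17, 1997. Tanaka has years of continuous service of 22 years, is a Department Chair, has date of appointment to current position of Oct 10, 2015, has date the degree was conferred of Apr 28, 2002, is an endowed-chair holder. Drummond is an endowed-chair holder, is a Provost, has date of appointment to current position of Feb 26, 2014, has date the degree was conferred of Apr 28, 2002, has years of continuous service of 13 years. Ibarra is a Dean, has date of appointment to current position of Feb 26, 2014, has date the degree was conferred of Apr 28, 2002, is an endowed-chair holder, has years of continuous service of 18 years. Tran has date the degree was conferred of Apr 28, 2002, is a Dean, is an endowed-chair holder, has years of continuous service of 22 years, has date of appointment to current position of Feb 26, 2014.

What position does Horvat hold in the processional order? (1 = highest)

By date the degree was conferred (later first): Salazar, Tanaka, Horvat, Drummond, Ibarra, Tran and Lindqvist (each Apr 28, 2002); then Brennan and Fontaine (both Jan 6, 2002).
Among Salazar, Tanaka, Horvat, Drummond, Ibarra, Tran and Lindqvist, an endowed-chair holder before not an endowed-chair holder: Salazar, Tanaka, Horvat, Drummond, Ibarra and Tran (an endowed-chair holder) before Lindqvist (not an endowed-chair holder).
Among Salazar, Tanaka, Horvat, Drummond, Ibarra and Tran, by date of appointment to current position (later first): Salazar, Tanaka and Horvat (Oct 10, 2015) before Drummond, Ibarra and Tran (Feb 26, 2014).
Among Salazar, Tanaka and Horvat, by current position: Salazar and Tanaka (Department Chair) before Horvat (Professor).
Among Salazar and Tanaka, alphabetically by surname: Salazar before Tanaka.
Among Drummond, Ibarra and Tran, by current position: Drummond (Provost) before Ibarra and Tran (Dean).
Among Ibarra and Tran, alphabetically by surname: Ibarra before Tran.
Brennan and Fontaine are each an endowed-chair holder, so the next rule applies.
Brennan and Fontaine both have date of appointment to current position Oct 20, 2006, so the next rule applies.
Brennan and Fontaine are each Professor, so the next rule applies.
Among Brennan and Fontaine, alphabetically by surname: Brennan before Fontaine.
Order: Salazar, Tanaka, Horvat, Drummond, Ibarra, Tran, Lindqvist, Brennan, Fontaine. So position 3.

3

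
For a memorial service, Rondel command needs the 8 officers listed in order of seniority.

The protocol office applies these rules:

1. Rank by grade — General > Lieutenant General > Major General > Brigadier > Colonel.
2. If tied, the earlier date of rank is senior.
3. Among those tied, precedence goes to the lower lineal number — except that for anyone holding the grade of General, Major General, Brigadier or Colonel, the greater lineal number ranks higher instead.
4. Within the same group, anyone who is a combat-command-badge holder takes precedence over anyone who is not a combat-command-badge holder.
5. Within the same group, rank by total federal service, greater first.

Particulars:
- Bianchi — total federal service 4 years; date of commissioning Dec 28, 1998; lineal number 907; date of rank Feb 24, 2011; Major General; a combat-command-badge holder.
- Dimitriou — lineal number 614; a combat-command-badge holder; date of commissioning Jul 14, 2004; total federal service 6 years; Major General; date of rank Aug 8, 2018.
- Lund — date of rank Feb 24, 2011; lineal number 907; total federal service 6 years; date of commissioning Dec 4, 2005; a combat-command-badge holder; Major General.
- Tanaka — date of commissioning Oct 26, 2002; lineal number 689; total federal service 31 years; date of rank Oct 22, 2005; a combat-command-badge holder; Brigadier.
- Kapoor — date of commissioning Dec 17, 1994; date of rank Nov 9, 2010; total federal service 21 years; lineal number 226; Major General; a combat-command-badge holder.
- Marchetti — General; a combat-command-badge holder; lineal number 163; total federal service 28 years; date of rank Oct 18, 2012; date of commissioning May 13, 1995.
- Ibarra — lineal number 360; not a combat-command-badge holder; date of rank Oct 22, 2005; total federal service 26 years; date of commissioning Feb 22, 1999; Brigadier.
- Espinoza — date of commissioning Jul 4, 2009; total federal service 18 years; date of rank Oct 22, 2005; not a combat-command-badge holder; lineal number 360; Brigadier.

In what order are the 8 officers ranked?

Marchetti, Kapoor, Lund, Bianchi, Dimitriou, Tanaka, Ibarra, Espinoza

By grade: Marchetti (General); then Kapoor, Lund, Bianchi and Dimitriou (Major General); then Tanaka, Ibarra and Espinoza (Brigadier).
Among Kapoor, Lund, Bianchi and Dimitriou, by date of rank (earlier first): Kapoor (Nov 9, 2010) before Lund and Bianchi (Feb 24, 2011) before Dimitriou (Aug 8, 2018).
Lund and Bianchi both have lineal number 907, so the next rule applies.
Lund and Bianchi are each a combat-command-badge holder, so the next rule applies.
Among Lund and Bianchi, by total federal service (higher first): Lund (6 years) before Bianchi (4 years).
Tanaka, Ibarra and Espinoza all have date of rank Oct 22, 2005, so the next rule applies.
Among Tanaka, Ibarra and Espinoza, by lineal number (higher first) (reversed rule for this group): Tanaka (689) before Ibarra and Espinoza (360).
Ibarra and Espinoza are each not a combat-command-badge holder, so the next rule applies.
Among Ibarra and Espinoza, by total federal service (higher first): Ibarra (26 years) before Espinoza (18 years).
Full order: Marchetti, Kapoor, Lund, Bianchi, Dimitriou, Tanaka, Ibarra, Espinoza.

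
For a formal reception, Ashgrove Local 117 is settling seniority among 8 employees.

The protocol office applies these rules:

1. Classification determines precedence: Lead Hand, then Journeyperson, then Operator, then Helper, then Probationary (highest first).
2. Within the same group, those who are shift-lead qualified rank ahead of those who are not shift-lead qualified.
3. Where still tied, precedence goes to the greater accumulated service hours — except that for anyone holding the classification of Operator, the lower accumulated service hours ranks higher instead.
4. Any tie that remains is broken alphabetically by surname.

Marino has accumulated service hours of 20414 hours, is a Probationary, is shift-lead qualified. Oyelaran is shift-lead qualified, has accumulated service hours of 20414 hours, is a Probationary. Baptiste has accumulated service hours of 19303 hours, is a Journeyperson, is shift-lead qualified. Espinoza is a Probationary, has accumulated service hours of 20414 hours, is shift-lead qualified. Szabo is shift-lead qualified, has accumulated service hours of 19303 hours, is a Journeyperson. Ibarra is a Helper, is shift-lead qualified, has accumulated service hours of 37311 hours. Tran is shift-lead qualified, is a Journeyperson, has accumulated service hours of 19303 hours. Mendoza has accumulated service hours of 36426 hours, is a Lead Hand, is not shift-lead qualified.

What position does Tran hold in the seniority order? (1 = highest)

4

By classification: Mendoza (Lead Hand); then Baptiste, Szabo and Tran (Journeyperson); then Ibarra (Helper); then Espinoza, Marino and Oyelaran (Probationary).
Baptiste, Szabo and Tran are each shift-lead qualified, so the next rule applies.
Baptiste, Szabo and Tran all have accumulated service hours 19303 hours, so the next rule applies.
Among Baptiste, Szabo and Tran, alphabetically by surname: Baptiste before Szabo before Tran.
Espinoza, Marino and Oyelaran are each shift-lead qualified, so the next rule applies.
Espinoza, Marino and Oyelaran all have accumulated service hours 20414 hours, so the next rule applies.
Among Espinoza, Marino and Oyelaran, alphabetically by surname: Espinoza before Marino before Oyelaran.
Order: Mendoza, Baptiste, Szabo, Tran, Ibarra, Espinoza, Marino, Oyelaran. So position 4.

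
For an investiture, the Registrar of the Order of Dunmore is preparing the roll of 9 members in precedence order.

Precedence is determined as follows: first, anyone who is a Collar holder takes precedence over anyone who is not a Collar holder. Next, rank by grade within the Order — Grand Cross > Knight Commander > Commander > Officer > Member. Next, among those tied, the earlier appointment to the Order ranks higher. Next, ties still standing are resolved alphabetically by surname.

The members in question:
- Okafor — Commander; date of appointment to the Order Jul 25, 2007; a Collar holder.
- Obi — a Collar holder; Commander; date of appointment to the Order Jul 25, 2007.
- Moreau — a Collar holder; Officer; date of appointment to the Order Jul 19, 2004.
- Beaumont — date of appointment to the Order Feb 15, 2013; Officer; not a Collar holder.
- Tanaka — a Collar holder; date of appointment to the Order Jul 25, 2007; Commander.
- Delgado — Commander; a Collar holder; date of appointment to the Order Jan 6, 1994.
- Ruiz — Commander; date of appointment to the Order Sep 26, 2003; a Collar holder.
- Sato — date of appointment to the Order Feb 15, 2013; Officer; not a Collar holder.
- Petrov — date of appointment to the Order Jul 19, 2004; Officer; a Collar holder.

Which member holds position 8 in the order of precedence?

By the first rule: Delgado, Ruiz, Obi, Okafor, Tanaka, Moreau and Petrov (each a Collar holder); then Beaumont and Sato (both not a Collar holder).
Among Delgado, Ruiz, Obi, Okafor, Tanaka, Moreau and Petrov, by grade within the Order: Delgado, Ruiz, Obi, Okafor and Tanaka (Commander) before Moreau and Petrov (Officer).
Among Delgado, Ruiz, Obi, Okafor and Tanaka, by date of appointment to the Order (earlier first): Delgado (Jan 6, 1994) before Ruiz (Sep 26, 2003) before Obi, Okafor and Tanaka (Jul 25, 2007).
Among Obi, Okafor and Tanaka, alphabetically by surname: Obi before Okafor before Tanaka.
Moreau and Petrov both have date of appointment to the Order Jul 19, 2004, so the next rule applies.
Among Moreau and Petrov, alphabetically by surname: Moreau before Petrov.
Beaumont and Sato are each Officer, so the next rule applies.
Beaumont and Sato both have date of appointment to the Order Feb 15, 2013, so the next rule applies.
Among Beaumont and Sato, alphabetically by surname: Beaumont before Sato.
Order: Delgado, Ruiz, Obi, Okafor, Tanaka, Moreau, Petrov, Beaumont, Sato.

Beaumont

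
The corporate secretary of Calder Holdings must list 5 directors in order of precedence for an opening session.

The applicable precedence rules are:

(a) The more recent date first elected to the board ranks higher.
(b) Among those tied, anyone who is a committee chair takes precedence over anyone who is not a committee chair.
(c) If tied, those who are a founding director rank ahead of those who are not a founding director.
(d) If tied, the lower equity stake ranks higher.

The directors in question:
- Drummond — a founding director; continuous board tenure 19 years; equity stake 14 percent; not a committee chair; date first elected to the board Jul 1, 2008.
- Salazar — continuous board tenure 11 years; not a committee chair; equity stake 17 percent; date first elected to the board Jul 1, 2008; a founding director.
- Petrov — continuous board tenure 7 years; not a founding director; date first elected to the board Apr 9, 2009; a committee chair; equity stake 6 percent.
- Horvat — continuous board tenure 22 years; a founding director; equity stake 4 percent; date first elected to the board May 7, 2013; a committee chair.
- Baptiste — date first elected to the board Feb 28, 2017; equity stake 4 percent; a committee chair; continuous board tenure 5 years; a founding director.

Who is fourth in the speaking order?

Drummond

By date first elected to the board (later first): Baptiste (Feb 28, 2017); then Horvat (May 7, 2013); then Petrov (Apr 9, 2009); then Drummond and Salazar (both Jul 1, 2008).
Drummond and Salazar are each not a committee chair, so the next rule applies.
Drummond and Salazar are each a founding director, so the next rule applies.
Among Drummond and Salazar, by equity stake (lower first): Drummond (14 percent) before Salazar (17 percent).
Order: Baptiste, Horvat, Petrov, Drummond, Salazar.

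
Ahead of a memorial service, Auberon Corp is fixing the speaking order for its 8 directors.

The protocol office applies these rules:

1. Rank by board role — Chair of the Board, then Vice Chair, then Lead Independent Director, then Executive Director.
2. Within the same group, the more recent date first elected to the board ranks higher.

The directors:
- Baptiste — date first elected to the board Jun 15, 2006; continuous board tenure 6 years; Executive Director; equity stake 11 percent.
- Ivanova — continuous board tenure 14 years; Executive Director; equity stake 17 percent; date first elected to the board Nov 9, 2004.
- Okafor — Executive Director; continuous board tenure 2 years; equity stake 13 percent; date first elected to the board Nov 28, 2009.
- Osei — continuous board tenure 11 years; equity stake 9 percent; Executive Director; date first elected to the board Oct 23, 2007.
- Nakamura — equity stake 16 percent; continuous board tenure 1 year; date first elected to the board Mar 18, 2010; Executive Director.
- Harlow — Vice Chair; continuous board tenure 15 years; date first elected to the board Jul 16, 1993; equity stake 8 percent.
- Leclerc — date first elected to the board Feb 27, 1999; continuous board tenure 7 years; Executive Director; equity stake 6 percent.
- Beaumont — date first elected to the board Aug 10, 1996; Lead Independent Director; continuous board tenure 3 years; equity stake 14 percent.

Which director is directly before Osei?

Okafor

By board role: Harlow (Vice Chair); then Beaumont (Lead Independent Director); then Nakamura, Okafor, Osei, Baptiste, Ivanova and Leclerc (Executive Director).
Among Nakamura, Okafor, Osei, Baptiste, Ivanova and Leclerc, by date first elected to the board (later first): Nakamura (Mar 18, 2010) before Okafor (Nov 28, 2009) before Osei (Oct 23, 2007) before Baptiste (Jun 15, 2006) before Ivanova (Nov 9, 2004) before Leclerc (Feb 27, 1999).
Order: Harlow, Beaumont, Nakamura, Okafor, Osei, Baptiste, Ivanova, Leclerc.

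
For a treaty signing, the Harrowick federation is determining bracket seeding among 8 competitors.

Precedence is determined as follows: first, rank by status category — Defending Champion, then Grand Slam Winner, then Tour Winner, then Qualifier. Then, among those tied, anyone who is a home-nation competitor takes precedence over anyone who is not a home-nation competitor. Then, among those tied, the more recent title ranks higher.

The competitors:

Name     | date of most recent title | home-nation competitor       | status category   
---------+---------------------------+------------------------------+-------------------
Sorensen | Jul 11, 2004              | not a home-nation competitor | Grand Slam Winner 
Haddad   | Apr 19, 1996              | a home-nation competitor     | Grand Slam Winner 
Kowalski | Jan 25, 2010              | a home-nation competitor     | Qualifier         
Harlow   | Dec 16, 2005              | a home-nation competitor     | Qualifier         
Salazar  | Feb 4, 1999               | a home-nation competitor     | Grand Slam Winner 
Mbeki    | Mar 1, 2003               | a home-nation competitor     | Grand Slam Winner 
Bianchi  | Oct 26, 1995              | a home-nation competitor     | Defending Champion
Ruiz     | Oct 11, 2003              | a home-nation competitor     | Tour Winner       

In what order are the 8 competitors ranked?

By status category: Bianchi (Defending Champion); then Mbeki, Salazar, Haddad and Sorensen (Grand Slam Winner); then Ruiz (Tour Winner); then Kowalski and Harlow (Qualifier).
Among Mbeki, Salazar, Haddad and Sorensen, a home-nation competitor before not a home-nation competitor: Mbeki, Salazar and Haddad (a home-nation competitor) before Sorensen (not a home-nation competitor).
Among Mbeki, Salazar and Haddad, by date of most recent title (later first): Mbeki (Mar 1, 2003) before Salazar (Feb 4, 1999) before Haddad (Apr 19, 1996).
Kowalski and Harlow are each a home-nation competitor, so the next rule applies.
Among Kowalski and Harlow, by date of most recent title (later first): Kowalski (Jan 25, 2010) before Harlow (Dec 16, 2005).
Full order: Bianchi, Mbeki, Salazar, Haddad, Sorensen, Ruiz, Kowalski, Harlow.

Bianchi, Mbeki, Salazar, Haddad, Sorensen, Ruiz, Kowalski, Harlow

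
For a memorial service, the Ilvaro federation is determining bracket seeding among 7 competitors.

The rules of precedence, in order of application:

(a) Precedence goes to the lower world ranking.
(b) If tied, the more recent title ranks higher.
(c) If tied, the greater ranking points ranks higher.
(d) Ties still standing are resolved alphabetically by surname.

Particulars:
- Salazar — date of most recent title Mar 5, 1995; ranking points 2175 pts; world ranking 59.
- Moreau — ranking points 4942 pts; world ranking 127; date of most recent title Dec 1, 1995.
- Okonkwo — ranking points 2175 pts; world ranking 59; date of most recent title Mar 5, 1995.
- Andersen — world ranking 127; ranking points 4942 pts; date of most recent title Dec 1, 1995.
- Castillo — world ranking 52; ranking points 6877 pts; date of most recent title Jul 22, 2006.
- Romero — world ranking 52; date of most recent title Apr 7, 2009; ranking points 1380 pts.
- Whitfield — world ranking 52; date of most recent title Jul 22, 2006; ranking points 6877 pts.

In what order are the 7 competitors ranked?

By world ranking (lower first): Romero, Castillo and Whitfield (each 52); then Okonkwo and Salazar (both 59); then Andersen and Moreau (both 127).
Among Romero, Castillo and Whitfield, by date of most recent title (later first): Romero (Apr 7, 2009) before Castillo and Whitfield (Jul 22, 2006).
Castillo and Whitfield both have ranking points 6877 pts, so the next rule applies.
Among Castillo and Whitfield, alphabetically by surname: Castillo before Whitfield.
Okonkwo and Salazar both have date of most recent title Mar 5, 1995, so the next rule applies.
Okonkwo and Salazar both have ranking points 2175 pts, so the next rule applies.
Among Okonkwo and Salazar, alphabetically by surname: Okonkwo before Salazar.
Andersen and Moreau both have date of most recent title Dec 1, 1995, so the next rule applies.
Andersen and Moreau both have ranking points 4942 pts, so the next rule applies.
Among Andersen and Moreau, alphabetically by surname: Andersen before Moreau.
Full order: Romero, Castillo, Whitfield, Okonkwo, Salazar, Andersen, Moreau.

Romero, Castillo, Whitfield, Okonkwo, Salazar, Andersen, Moreau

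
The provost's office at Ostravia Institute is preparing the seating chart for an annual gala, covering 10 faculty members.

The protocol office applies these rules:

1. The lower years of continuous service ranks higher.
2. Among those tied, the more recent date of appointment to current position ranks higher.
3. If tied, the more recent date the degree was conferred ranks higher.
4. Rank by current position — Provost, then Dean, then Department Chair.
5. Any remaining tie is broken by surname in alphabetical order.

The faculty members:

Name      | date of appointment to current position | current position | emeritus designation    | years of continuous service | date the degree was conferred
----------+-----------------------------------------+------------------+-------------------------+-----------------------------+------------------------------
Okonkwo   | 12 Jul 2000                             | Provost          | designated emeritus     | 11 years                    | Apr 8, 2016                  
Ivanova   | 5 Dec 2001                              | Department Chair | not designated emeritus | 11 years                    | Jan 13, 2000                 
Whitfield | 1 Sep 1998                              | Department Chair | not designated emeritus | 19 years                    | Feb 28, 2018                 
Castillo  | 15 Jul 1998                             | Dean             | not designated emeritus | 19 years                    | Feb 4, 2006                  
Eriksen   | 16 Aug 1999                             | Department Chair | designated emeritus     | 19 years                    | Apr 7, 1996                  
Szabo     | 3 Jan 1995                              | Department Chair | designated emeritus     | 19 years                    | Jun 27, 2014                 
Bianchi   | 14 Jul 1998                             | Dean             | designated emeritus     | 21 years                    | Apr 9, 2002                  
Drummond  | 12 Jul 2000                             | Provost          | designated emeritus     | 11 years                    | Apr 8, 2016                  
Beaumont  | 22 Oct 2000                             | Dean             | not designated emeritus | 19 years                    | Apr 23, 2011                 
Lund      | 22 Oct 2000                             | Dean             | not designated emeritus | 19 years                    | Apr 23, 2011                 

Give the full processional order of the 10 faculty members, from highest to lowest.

Ivanova, Drummond, Okonkwo, Beaumont, Lund, Eriksen, Whitfield, Castillo, Szabo, Bianchi

By years of continuous service (lower first): Ivanova, Drummond and Okonkwo (each 11 years); then Beaumont, Lund, Eriksen, Whitfield, Castillo and Szabo (each 19 years); then Bianchi (21 years).
Among Ivanova, Drummond and Okonkwo, by date of appointment to current position (later first): Ivanova (5 Dec 2001) before Drummond and Okonkwo (12 Jul 2000).
Drummond and Okonkwo both have date the degree was conferred Apr 8, 2016, so the next rule applies.
Drummond and Okonkwo are each Provost, so the next rule applies.
Among Drummond and Okonkwo, alphabetically by surname: Drummond before Okonkwo.
Among Beaumont, Lund, Eriksen, Whitfield, Castillo and Szabo, by date of appointment to current position (later first): Beaumont and Lund (22 Oct 2000) before Eriksen (16 Aug 1999) before Whitfield (1 Sep 1998) before Castillo (15 Jul 1998) before Szabo (3 Jan 1995).
Beaumont and Lund both have date the degree was conferred Apr 23, 2011, so the next rule applies.
Beaumont and Lund are each Dean, so the next rule applies.
Among Beaumont and Lund, alphabetically by surname: Beaumont before Lund.
Full order: Ivanova, Drummond, Okonkwo, Beaumont, Lund, Eriksen, Whitfield, Castillo, Szabo, Bianchi.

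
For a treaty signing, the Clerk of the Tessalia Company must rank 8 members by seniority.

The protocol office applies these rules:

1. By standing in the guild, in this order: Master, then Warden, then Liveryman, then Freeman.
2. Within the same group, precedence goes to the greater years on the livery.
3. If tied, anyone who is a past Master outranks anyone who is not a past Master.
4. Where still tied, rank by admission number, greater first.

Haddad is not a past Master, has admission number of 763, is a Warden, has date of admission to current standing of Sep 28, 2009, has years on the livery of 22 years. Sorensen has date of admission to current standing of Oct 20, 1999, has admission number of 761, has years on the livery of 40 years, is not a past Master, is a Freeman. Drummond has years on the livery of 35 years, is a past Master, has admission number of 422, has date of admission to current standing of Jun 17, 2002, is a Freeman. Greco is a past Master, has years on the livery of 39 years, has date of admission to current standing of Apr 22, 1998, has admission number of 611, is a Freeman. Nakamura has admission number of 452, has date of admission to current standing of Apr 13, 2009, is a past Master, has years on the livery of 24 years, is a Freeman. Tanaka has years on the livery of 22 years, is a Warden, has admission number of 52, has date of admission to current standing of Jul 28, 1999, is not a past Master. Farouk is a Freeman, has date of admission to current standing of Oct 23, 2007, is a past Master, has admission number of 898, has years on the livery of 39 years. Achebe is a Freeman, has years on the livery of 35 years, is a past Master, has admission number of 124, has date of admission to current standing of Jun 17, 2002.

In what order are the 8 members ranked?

Haddad, Tanaka, Sorensen, Farouk, Greco, Drummond, Achebe, Nakamura

By standing in the guild: Haddad and Tanaka (Warden); then Sorensen, Farouk, Greco, Drummond, Achebe and Nakamura (Freeman).
Haddad and Tanaka both have years on the livery 22 years, so the next rule applies.
Haddad and Tanaka are each not a past Master, so the next rule applies.
Among Haddad and Tanaka, by admission number (higher first): Haddad (763) before Tanaka (52).
Among Sorensen, Farouk, Greco, Drummond, Achebe and Nakamura, by years on the livery (higher first): Sorensen (40 years) before Farouk and Greco (39 years) before Drummond and Achebe (35 years) before Nakamura (24 years).
Farouk and Greco are each a past Master, so the next rule applies.
Among Farouk and Greco, by admission number (higher first): Farouk (898) before Greco (611).
Drummond and Achebe are each a past Master, so the next rule applies.
Among Drummond and Achebe, by admission number (higher first): Drummond (422) before Achebe (124).
Full order: Haddad, Tanaka, Sorensen, Farouk, Greco, Drummond, Achebe, Nakamura.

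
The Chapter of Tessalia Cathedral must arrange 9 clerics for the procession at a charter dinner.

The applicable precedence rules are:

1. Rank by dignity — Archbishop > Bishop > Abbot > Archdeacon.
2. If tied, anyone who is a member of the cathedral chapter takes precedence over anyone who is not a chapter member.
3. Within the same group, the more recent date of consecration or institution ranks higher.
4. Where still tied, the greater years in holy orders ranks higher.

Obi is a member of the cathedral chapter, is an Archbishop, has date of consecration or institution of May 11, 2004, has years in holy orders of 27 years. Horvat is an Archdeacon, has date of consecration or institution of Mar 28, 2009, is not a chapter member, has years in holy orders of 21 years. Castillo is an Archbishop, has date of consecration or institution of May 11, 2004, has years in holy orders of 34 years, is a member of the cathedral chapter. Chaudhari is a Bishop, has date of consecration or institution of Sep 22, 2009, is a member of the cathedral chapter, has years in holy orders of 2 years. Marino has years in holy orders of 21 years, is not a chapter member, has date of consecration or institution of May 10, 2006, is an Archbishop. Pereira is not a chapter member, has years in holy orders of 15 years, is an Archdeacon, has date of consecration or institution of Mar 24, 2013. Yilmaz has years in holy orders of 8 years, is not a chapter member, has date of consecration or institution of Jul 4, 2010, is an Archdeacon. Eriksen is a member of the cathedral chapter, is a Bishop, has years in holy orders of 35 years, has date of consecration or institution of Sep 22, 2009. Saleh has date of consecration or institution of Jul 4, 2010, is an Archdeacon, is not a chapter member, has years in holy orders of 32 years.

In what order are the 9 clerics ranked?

By dignity: Castillo, Obi and Marino (Archbishop); then Eriksen and Chaudhari (Bishop); then Pereira, Saleh, Yilmaz and Horvat (Archdeacon).
Among Castillo, Obi and Marino, a member of the cathedral chapter before not a chapter member: Castillo and Obi (a member of the cathedral chapter) before Marino (not a chapter member).
Castillo and Obi both have date of consecration or institution May 11, 2004, so the next rule applies.
Among Castillo and Obi, by years in holy orders (higher first): Castillo (34 years) before Obi (27 years).
Eriksen and Chaudhari are each a member of the cathedral chapter, so the next rule applies.
Eriksen and Chaudhari both have date of consecration or institution Sep 22, 2009, so the next rule applies.
Among Eriksen and Chaudhari, by years in holy orders (higher first): Eriksen (35 years) before Chaudhari (2 years).
Pereira, Saleh, Yilmaz and Horvat are each not a chapter member, so the next rule applies.
Among Pereira, Saleh, Yilmaz and Horvat, by date of consecration or institution (later first): Pereira (Mar 24, 2013) before Saleh and Yilmaz (Jul 4, 2010) before Horvat (Mar 28, 2009).
Among Saleh and Yilmaz, by years in holy orders (higher first): Saleh (32 years) before Yilmaz (8 years).
Full order: Castillo, Obi, Marino, Eriksen, Chaudhari, Pereira, Saleh, Yilmaz, Horvat.

Castillo, Obi, Marino, Eriksen, Chaudhari, Pereira, Saleh, Yilmaz, Horvat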